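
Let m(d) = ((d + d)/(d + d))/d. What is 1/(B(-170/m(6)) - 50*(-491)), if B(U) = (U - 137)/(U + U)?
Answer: 2040/50083157 ≈ 4.0732e-5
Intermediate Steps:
m(d) = 1/d (m(d) = ((2*d)/((2*d)))/d = ((2*d)*(1/(2*d)))/d = 1/d)
B(U) = (-137 + U)/(2*U) (B(U) = (-137 + U)/((2*U)) = (-137 + U)*(1/(2*U)) = (-137 + U)/(2*U))
1/(B(-170/m(6)) - 50*(-491)) = 1/((-137 - 170/(1/6))/(2*((-170/(1/6)))) - 50*(-491)) = 1/((-137 - 170/⅙)/(2*((-170/⅙))) + 24550) = 1/((-137 - 170*6)/(2*((-170*6))) + 24550) = 1/((½)*(-137 - 1020)/(-1020) + 24550) = 1/((½)*(-1/1020)*(-1157) + 24550) = 1/(1157/2040 + 24550) = 1/(50083157/2040) = 2040/50083157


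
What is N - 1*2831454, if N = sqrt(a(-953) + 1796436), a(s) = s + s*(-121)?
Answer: -2831454 + 2*sqrt(477699) ≈ -2.8301e+6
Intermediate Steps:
a(s) = -120*s (a(s) = s - 121*s = -120*s)
N = 2*sqrt(477699) (N = sqrt(-120*(-953) + 1796436) = sqrt(114360 + 1796436) = sqrt(1910796) = 2*sqrt(477699) ≈ 1382.3)
N - 1*2831454 = 2*sqrt(477699) - 1*2831454 = 2*sqrt(477699) - 2831454 = -2831454 + 2*sqrt(477699)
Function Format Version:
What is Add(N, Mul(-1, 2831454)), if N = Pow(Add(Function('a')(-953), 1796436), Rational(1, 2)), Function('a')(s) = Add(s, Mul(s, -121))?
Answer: Add(-2831454, Mul(2, Pow(477699, Rational(1, 2)))) ≈ -2.8301e+6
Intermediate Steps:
Function('a')(s) = Mul(-120, s) (Function('a')(s) = Add(s, Mul(-121, s)) = Mul(-120, s))
N = Mul(2, Pow(477699, Rational(1, 2))) (N = Pow(Add(Mul(-120, -953), 1796436), Rational(1, 2)) = Pow(Add(114360, 1796436), Rational(1, 2)) = Pow(1910796, Rational(1, 2)) = Mul(2, Pow(477699, Rational(1, 2))) ≈ 1382.3)
Add(N, Mul(-1, 2831454)) = Add(Mul(2, Pow(477699, Rational(1, 2))), Mul(-1, 2831454)) = Add(Mul(2, Pow(477699, Rational(1, 2))), -2831454) = Add(-2831454, Mul(2, Pow(477699, Rational(1, 2))))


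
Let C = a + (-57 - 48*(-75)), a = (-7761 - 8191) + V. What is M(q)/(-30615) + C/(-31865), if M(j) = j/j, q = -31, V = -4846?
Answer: 105645992/195109395 ≈ 0.54147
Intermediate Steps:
a = -20798 (a = (-7761 - 8191) - 4846 = -15952 - 4846 = -20798)
C = -17255 (C = -20798 + (-57 - 48*(-75)) = -20798 + (-57 + 3600) = -20798 + 3543 = -17255)
M(j) = 1
M(q)/(-30615) + C/(-31865) = 1/(-30615) - 17255/(-31865) = 1*(-1/30615) - 17255*(-1/31865) = -1/30615 + 3451/6373 = 105645992/195109395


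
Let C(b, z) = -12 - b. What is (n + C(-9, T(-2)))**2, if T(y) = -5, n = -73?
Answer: 5776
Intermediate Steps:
(n + C(-9, T(-2)))**2 = (-73 + (-12 - 1*(-9)))**2 = (-73 + (-12 + 9))**2 = (-73 - 3)**2 = (-76)**2 = 5776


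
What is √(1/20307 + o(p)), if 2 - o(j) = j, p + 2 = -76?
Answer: √32989960227/20307 ≈ 8.9443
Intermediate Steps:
p = -78 (p = -2 - 76 = -78)
o(j) = 2 - j
√(1/20307 + o(p)) = √(1/20307 + (2 - 1*(-78))) = √(1/20307 + (2 + 78)) = √(1/20307 + 80) = √(1624561/20307) = √32989960227/20307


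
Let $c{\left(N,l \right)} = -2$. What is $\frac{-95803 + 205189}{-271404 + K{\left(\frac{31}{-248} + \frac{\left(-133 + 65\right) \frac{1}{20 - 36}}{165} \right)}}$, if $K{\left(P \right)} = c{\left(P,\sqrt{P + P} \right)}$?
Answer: $- \frac{54693}{135703} \approx -0.40303$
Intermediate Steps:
$K{\left(P \right)} = -2$
$\frac{-95803 + 205189}{-271404 + K{\left(\frac{31}{-248} + \frac{\left(-133 + 65\right) \frac{1}{20 - 36}}{165} \right)}} = \frac{-95803 + 205189}{-271404 - 2} = \frac{109386}{-271406} = 109386 \left(- \frac{1}{271406}\right) = - \frac{54693}{135703}$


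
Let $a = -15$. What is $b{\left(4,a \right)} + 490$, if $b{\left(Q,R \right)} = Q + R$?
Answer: $479$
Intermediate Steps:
$b{\left(4,a \right)} + 490 = \left(4 - 15\right) + 490 = -11 + 490 = 479$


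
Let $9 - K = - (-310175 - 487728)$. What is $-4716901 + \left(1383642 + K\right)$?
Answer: $-4131153$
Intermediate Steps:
$K = -797894$ ($K = 9 - - (-310175 - 487728) = 9 - \left(-1\right) \left(-797903\right) = 9 - 797903 = -797894$)
$-4716901 + \left(1383642 + K\right) = -4716901 + \left(1383642 - 797894\right) = -4716901 + 585748 = -4131153$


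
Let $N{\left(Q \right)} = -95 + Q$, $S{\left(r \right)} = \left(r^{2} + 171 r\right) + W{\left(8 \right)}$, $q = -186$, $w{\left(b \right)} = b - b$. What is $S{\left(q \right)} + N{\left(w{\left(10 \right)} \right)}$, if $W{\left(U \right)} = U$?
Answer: $2703$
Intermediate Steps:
$w{\left(b \right)} = 0$
$S{\left(r \right)} = 8 + r^{2} + 171 r$ ($S{\left(r \right)} = \left(r^{2} + 171 r\right) + 8 = 8 + r^{2} + 171 r$)
$S{\left(q \right)} + N{\left(w{\left(10 \right)} \right)} = \left(8 + \left(-186\right)^{2} + 171 \left(-186\right)\right) + \left(-95 + 0\right) = \left(8 + 34596 - 31806\right) - 95 = 2798 - 95 = 2703$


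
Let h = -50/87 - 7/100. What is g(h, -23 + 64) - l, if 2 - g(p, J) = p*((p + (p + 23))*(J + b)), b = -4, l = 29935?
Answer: -1113214760947/37845000 ≈ -29415.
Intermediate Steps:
h = -5609/8700 (h = -50*1/87 - 7*1/100 = -50/87 - 7/100 = -5609/8700 ≈ -0.64471)
g(p, J) = 2 - p*(-4 + J)*(23 + 2*p) (g(p, J) = 2 - p*(p + (p + 23))*(J - 4) = 2 - p*(p + (23 + p))*(-4 + J) = 2 - p*(23 + 2*p)*(-4 + J) = 2 - p*(-4 + J)*(23 + 2*p))
g(h, -23 + 64) - l = (2 + 8*(-5609/8700)² + 92*(-5609/8700) - 23*(-23 + 64)*(-5609/8700) - 2*(-23 + 64)*(-5609/8700)²) - 1*29935 = (2 + 8*(31460881/75690000) - 129007/2175 - 23*41*(-5609/8700) - 2*41*31460881/75690000) - 29935 = (2 + 31460881/9461250 - 129007/2175 + 5289287/8700 - 1289896121/37845000) - 29935 = 19675314053/37845000 - 29935 = -1113214760947/37845000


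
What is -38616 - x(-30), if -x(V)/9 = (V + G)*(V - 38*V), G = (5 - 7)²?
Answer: -298356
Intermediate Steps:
G = 4 (G = (-2)² = 4)
x(V) = 333*V*(4 + V) (x(V) = -9*(V + 4)*(V - 38*V) = -9*(4 + V)*(-37*V) = -(-333)*V*(4 + V) = 333*V*(4 + V))
-38616 - x(-30) = -38616 - 333*(-30)*(4 - 30) = -38616 - 333*(-30)*(-26) = -38616 - 1*259740 = -38616 - 259740 = -298356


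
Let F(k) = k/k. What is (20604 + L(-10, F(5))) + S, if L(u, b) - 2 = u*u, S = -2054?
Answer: 18652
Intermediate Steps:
F(k) = 1
L(u, b) = 2 + u² (L(u, b) = 2 + u*u = 2 + u²)
(20604 + L(-10, F(5))) + S = (20604 + (2 + (-10)²)) - 2054 = (20604 + (2 + 100)) - 2054 = (20604 + 102) - 2054 = 20706 - 2054 = 18652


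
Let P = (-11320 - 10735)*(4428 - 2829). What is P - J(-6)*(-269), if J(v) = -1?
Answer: -35266214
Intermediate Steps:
P = -35265945 (P = -22055*1599 = -35265945)
P - J(-6)*(-269) = -35265945 - (-1)*(-269) = -35265945 - 1*269 = -35265945 - 269 = -35266214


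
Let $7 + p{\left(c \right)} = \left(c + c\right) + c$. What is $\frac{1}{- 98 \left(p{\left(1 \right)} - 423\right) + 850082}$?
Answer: $\frac{1}{891928} \approx 1.1212 \cdot 10^{-6}$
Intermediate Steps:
$p{\left(c \right)} = -7 + 3 c$ ($p{\left(c \right)} = -7 + \left(\left(c + c\right) + c\right) = -7 + \left(2 c + c\right) = -7 + 3 c$)
$\frac{1}{- 98 \left(p{\left(1 \right)} - 423\right) + 850082} = \frac{1}{- 98 \left(\left(-7 + 3 \cdot 1\right) - 423\right) + 850082} = \frac{1}{- 98 \left(\left(-7 + 3\right) - 423\right) + 850082} = \frac{1}{- 98 \left(-4 - 423\right) + 850082} = \frac{1}{\left(-98\right) \left(-427\right) + 850082} = \frac{1}{41846 + 850082} = \frac{1}{891928}$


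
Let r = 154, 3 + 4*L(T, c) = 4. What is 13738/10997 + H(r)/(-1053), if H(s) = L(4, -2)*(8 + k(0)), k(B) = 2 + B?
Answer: 28877243/23159682 ≈ 1.2469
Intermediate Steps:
L(T, c) = ¼ (L(T, c) = -¾ + (¼)*4 = -¾ + 1 = ¼)
H(s) = 5/2 (H(s) = (8 + (2 + 0))/4 = (8 + 2)/4 = (¼)*10 = 5/2)
13738/10997 + H(r)/(-1053) = 13738/10997 + (5/2)/(-1053) = 13738*(1/10997) + (5/2)*(-1/1053) = 13738/10997 - 5/2106 = 28877243/23159682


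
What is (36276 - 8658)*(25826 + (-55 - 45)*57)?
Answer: 555839868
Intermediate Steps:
(36276 - 8658)*(25826 + (-55 - 45)*57) = 27618*(25826 - 100*57) = 27618*(25826 - 5700) = 27618*20126 = 555839868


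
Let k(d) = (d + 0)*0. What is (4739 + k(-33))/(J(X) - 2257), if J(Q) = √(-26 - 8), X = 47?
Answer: -10695923/5094083 - 4739*I*√34/5094083 ≈ -2.0997 - 0.0054245*I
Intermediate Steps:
J(Q) = I*√34 (J(Q) = √(-34) = I*√34)
k(d) = 0 (k(d) = d*0 = 0)
(4739 + k(-33))/(J(X) - 2257) = (4739 + 0)/(I*√34 - 2257) = 4739/(-2257 + I*√34)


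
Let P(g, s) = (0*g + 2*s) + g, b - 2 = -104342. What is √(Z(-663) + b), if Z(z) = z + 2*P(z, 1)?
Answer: 5*I*√4253 ≈ 326.08*I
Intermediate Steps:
b = -104340 (b = 2 - 104342 = -104340)
P(g, s) = g + 2*s (P(g, s) = (0 + 2*s) + g = 2*s + g = g + 2*s)
Z(z) = 4 + 3*z (Z(z) = z + 2*(z + 2*1) = z + 2*(z + 2) = z + 2*(2 + z) = z + (4 + 2*z) = 4 + 3*z)
√(Z(-663) + b) = √((4 + 3*(-663)) - 104340) = √((4 - 1989) - 104340) = √(-1985 - 104340) = √(-106325) = 5*I*√4253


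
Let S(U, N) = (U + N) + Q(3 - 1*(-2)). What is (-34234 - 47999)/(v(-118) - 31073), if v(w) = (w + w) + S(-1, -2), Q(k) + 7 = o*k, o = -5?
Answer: 27411/10448 ≈ 2.6236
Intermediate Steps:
Q(k) = -7 - 5*k
S(U, N) = -32 + N + U (S(U, N) = (U + N) + (-7 - 5*(3 - 1*(-2))) = (N + U) + (-7 - 5*(3 + 2)) = (N + U) + (-7 - 5*5) = (N + U) + (-7 - 25) = (N + U) - 32 = -32 + N + U)
v(w) = -35 + 2*w (v(w) = (w + w) + (-32 - 2 - 1) = 2*w - 35 = -35 + 2*w)
(-34234 - 47999)/(v(-118) - 31073) = (-34234 - 47999)/((-35 + 2*(-118)) - 31073) = -82233/((-35 - 236) - 31073) = -82233/(-271 - 31073) = -82233/(-31344) = -82233*(-1/31344) = 27411/10448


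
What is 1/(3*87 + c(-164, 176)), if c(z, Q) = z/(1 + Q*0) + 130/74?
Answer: 37/3654 ≈ 0.010126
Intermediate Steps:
c(z, Q) = 65/37 + z (c(z, Q) = z/(1 + 0) + 130*(1/74) = z/1 + 65/37 = z*1 + 65/37 = z + 65/37 = 65/37 + z)
1/(3*87 + c(-164, 176)) = 1/(3*87 + (65/37 - 164)) = 1/(261 - 6003/37) = 1/(3654/37) = 37/3654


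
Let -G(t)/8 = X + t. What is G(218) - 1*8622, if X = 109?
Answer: -11238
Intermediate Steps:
G(t) = -872 - 8*t (G(t) = -8*(109 + t) = -872 - 8*t)
G(218) - 1*8622 = (-872 - 8*218) - 1*8622 = (-872 - 1744) - 8622 = -2616 - 8622 = -11238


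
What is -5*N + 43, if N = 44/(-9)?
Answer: 607/9 ≈ 67.444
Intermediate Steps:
N = -44/9 (N = 44*(-⅑) = -44/9 ≈ -4.8889)
-5*N + 43 = -5*(-44/9) + 43 = 220/9 + 43 = 607/9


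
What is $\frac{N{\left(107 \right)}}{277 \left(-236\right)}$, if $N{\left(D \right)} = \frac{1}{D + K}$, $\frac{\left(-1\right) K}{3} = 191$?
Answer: $\frac{1}{30463352} \approx 3.2826 \cdot 10^{-8}$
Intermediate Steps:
$K = -573$ ($K = \left(-3\right) 191 = -573$)
$N{\left(D \right)} = \frac{1}{-573 + D}$ ($N{\left(D \right)} = \frac{1}{D - 573} = \frac{1}{-573 + D}$)
$\frac{N{\left(107 \right)}}{277 \left(-236\right)} = \frac{1}{\left(-573 + 107\right) 277 \left(-236\right)} = \frac{1}{\left(-466\right) \left(-65372\right)} = \left(- \frac{1}{466}\right) \left(- \frac{1}{65372}\right) = \frac{1}{30463352}$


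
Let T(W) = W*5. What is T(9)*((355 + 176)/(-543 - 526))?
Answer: -23895/1069 ≈ -22.353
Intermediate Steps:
T(W) = 5*W
T(9)*((355 + 176)/(-543 - 526)) = (5*9)*((355 + 176)/(-543 - 526)) = 45*(531/(-1069)) = 45*(531*(-1/1069)) = 45*(-531/1069) = -23895/1069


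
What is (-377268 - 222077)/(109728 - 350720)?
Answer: 599345/240992 ≈ 2.4870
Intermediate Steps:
(-377268 - 222077)/(109728 - 350720) = -599345/(-240992) = -599345*(-1/240992) = 599345/240992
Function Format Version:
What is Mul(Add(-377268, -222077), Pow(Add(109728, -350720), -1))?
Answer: Rational(599345, 240992) ≈ 2.4870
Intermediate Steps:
Mul(Add(-377268, -222077), Pow(Add(109728, -350720), -1)) = Mul(-599345, Pow(-240992, -1)) = Mul(-599345, Rational(-1, 240992)) = Rational(599345, 240992)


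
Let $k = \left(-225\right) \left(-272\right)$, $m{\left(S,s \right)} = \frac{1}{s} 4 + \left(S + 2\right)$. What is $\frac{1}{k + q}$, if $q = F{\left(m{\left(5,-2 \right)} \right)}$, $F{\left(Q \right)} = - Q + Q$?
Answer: $\frac{1}{61200} \approx 1.634 \cdot 10^{-5}$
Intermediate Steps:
$m{\left(S,s \right)} = 2 + S + \frac{4}{s}$ ($m{\left(S,s \right)} = \frac{4}{s} + \left(2 + S\right) = 2 + S + \frac{4}{s}$)
$F{\left(Q \right)} = 0$
$k = 61200$
$q = 0$
$\frac{1}{k + q} = \frac{1}{61200 + 0} = \frac{1}{61200}$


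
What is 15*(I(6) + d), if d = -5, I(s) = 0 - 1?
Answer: -90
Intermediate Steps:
I(s) = -1
15*(I(6) + d) = 15*(-1 - 5) = 15*(-6) = -90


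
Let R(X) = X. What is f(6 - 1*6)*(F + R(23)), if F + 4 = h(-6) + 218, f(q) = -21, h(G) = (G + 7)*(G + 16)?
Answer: -5187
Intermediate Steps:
h(G) = (7 + G)*(16 + G)
F = 224 (F = -4 + ((112 + (-6)**2 + 23*(-6)) + 218) = -4 + ((112 + 36 - 138) + 218) = -4 + (10 + 218) = -4 + 228 = 224)
f(6 - 1*6)*(F + R(23)) = -21*(224 + 23) = -21*247 = -5187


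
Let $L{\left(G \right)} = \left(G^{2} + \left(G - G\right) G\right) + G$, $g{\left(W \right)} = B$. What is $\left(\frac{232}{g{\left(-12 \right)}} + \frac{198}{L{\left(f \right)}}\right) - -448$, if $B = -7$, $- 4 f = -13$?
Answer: $\frac{663960}{1547} \approx 429.19$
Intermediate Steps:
$f = \frac{13}{4}$ ($f = \left(- \frac{1}{4}\right) \left(-13\right) = \frac{13}{4} \approx 3.25$)
$g{\left(W \right)} = -7$
$L{\left(G \right)} = G + G^{2}$ ($L{\left(G \right)} = \left(G^{2} + 0 G\right) + G = \left(G^{2} + 0\right) + G = G^{2} + G = G + G^{2}$)
$\left(\frac{232}{g{\left(-12 \right)}} + \frac{198}{L{\left(f \right)}}\right) - -448 = \left(\frac{232}{-7} + \frac{198}{\frac{13}{4} \left(1 + \frac{13}{4}\right)}\right) - -448 = \left(232 \left(- \frac{1}{7}\right) + \frac{198}{\frac{13}{4} \cdot \frac{17}{4}}\right) + 448 = \left(- \frac{232}{7} + \frac{198}{\frac{221}{16}}\right) + 448 = \left(- \frac{232}{7} + 198 \cdot \frac{16}{221}\right) + 448 = \left(- \frac{232}{7} + \frac{3168}{221}\right) + 448 = - \frac{29096}{1547} + 448 = \frac{663960}{1547}$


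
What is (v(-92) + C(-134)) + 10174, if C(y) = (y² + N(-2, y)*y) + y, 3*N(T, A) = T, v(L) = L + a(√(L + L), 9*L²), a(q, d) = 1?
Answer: 83983/3 ≈ 27994.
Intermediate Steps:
v(L) = 1 + L (v(L) = L + 1 = 1 + L)
N(T, A) = T/3
C(y) = y² + y/3 (C(y) = (y² + ((⅓)*(-2))*y) + y = (y² - 2*y/3) + y = y² + y/3)
(v(-92) + C(-134)) + 10174 = ((1 - 92) - 134*(⅓ - 134)) + 10174 = (-91 - 134*(-401/3)) + 10174 = (-91 + 53734/3) + 10174 = 53461/3 + 10174 = 83983/3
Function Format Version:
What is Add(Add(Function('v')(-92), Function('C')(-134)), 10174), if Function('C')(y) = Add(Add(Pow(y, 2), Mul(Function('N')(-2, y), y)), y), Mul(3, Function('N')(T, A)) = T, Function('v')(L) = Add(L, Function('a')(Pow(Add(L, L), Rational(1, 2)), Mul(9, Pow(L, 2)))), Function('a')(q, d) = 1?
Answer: Rational(83983, 3) ≈ 27994.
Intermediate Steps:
Function('v')(L) = Add(1, L) (Function('v')(L) = Add(L, 1) = Add(1, L))
Function('N')(T, A) = Mul(Rational(1, 3), T)
Function('C')(y) = Add(Pow(y, 2), Mul(Rational(1, 3), y)) (Function('C')(y) = Add(Add(Pow(y, 2), Mul(Mul(Rational(1, 3), -2), y)), y) = Add(Add(Pow(y, 2), Mul(Rational(-2, 3), y)), y) = Add(Pow(y, 2), Mul(Rational(1, 3), y)))
Add(Add(Function('v')(-92), Function('C')(-134)), 10174) = Add(Add(Add(1, -92), Mul(-134, Add(Rational(1, 3), -134))), 10174) = Add(Add(-91, Mul(-134, Rational(-401, 3))), 10174) = Add(Add(-91, Rational(53734, 3)), 10174) = Add(Rational(53461, 3), 10174) = Rational(83983, 3)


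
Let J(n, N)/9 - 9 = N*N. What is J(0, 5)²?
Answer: 93636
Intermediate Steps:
J(n, N) = 81 + 9*N² (J(n, N) = 81 + 9*(N*N) = 81 + 9*N²)
J(0, 5)² = (81 + 9*5²)² = (81 + 9*25)² = (81 + 225)² = 306² = 93636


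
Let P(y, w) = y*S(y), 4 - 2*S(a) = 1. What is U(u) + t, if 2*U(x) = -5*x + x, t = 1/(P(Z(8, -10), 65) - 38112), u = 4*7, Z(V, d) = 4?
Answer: -2133937/38106 ≈ -56.000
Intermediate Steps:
S(a) = 3/2 (S(a) = 2 - ½*1 = 2 - ½ = 3/2)
u = 28
P(y, w) = 3*y/2 (P(y, w) = y*(3/2) = 3*y/2)
t = -1/38106 (t = 1/((3/2)*4 - 38112) = 1/(6 - 38112) = 1/(-38106) = -1/38106 ≈ -2.6243e-5)
U(x) = -2*x (U(x) = (-5*x + x)/2 = (-4*x)/2 = -2*x)
U(u) + t = -2*28 - 1/38106 = -56 - 1/38106 = -2133937/38106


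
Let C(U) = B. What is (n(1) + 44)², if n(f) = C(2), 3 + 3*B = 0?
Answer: 1849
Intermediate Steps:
B = -1 (B = -1 + (⅓)*0 = -1 + 0 = -1)
C(U) = -1
n(f) = -1
(n(1) + 44)² = (-1 + 44)² = 43² = 1849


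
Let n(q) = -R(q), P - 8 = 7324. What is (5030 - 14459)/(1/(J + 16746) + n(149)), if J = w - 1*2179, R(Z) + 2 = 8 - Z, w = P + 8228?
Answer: -94689161/1436054 ≈ -65.937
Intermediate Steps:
P = 7332 (P = 8 + 7324 = 7332)
w = 15560 (w = 7332 + 8228 = 15560)
R(Z) = 6 - Z (R(Z) = -2 + (8 - Z) = 6 - Z)
n(q) = -6 + q (n(q) = -(6 - q) = -6 + q)
J = 13381 (J = 15560 - 1*2179 = 15560 - 2179 = 13381)
(5030 - 14459)/(1/(J + 16746) + n(149)) = (5030 - 14459)/(1/(13381 + 16746) + (-6 + 149)) = -9429/(1/30127 + 143) = -9429/4308162/30127 = -9429*30127/4308162 = -94689161/1436054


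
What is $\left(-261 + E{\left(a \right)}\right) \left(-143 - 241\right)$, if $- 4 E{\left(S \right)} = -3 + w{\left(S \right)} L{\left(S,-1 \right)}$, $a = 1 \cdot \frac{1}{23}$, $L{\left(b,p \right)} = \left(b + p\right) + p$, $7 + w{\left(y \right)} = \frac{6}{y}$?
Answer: $\frac{1732608}{23} \approx 75331.0$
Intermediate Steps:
$w{\left(y \right)} = -7 + \frac{6}{y}$
$L{\left(b,p \right)} = b + 2 p$
$a = \frac{1}{23}$ ($a = 1 \cdot \frac{1}{23} = \frac{1}{23} \approx 0.043478$)
$E{\left(S \right)} = \frac{3}{4} - \frac{\left(-7 + \frac{6}{S}\right) \left(-2 + S\right)}{4}$ ($E{\left(S \right)} = - \frac{-3 + \left(-7 + \frac{6}{S}\right) \left(S + 2 \left(-1\right)\right)}{4} = - \frac{-3 + \left(-7 + \frac{6}{S}\right) \left(S - 2\right)}{4} = - \frac{-3 + \left(-7 + \frac{6}{S}\right) \left(-2 + S\right)}{4} = \frac{3}{4} - \frac{\left(-7 + \frac{6}{S}\right) \left(-2 + S\right)}{4}$)
$\left(-261 + E{\left(a \right)}\right) \left(-143 - 241\right) = \left(-261 + \left(- \frac{17}{4} + 3 \frac{1}{\frac{1}{23}} + \frac{7}{4} \cdot \frac{1}{23}\right)\right) \left(-143 - 241\right) = \left(-261 + \left(- \frac{17}{4} + 3 \cdot 23 + \frac{7}{92}\right)\right) \left(-384\right) = \left(-261 + \left(- \frac{17}{4} + 69 + \frac{7}{92}\right)\right) \left(-384\right) = \left(-261 + \frac{1491}{23}\right) \left(-384\right) = \left(- \frac{4512}{23}\right) \left(-384\right) = \frac{1732608}{23}$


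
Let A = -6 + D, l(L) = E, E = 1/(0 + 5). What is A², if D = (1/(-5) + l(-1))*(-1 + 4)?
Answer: 36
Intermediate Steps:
E = ⅕ (E = 1/5 = ⅕ ≈ 0.20000)
l(L) = ⅕
D = 0 (D = (1/(-5) + ⅕)*(-1 + 4) = (-⅕ + ⅕)*3 = 0*3 = 0)
A = -6 (A = -6 + 0 = -6)
A² = (-6)² = 36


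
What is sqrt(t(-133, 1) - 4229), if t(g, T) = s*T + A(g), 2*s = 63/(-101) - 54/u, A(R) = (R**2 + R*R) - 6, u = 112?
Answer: sqrt(249064336227)/2828 ≈ 176.47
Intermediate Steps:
A(R) = -6 + 2*R**2 (A(R) = (R**2 + R**2) - 6 = 2*R**2 - 6 = -6 + 2*R**2)
s = -6255/11312 (s = (63/(-101) - 54/112)/2 = (63*(-1/101) - 54*1/112)/2 = (-63/101 - 27/56)/2 = (1/2)*(-6255/5656) = -6255/11312 ≈ -0.55295)
t(g, T) = -6 + 2*g**2 - 6255*T/11312 (t(g, T) = -6255*T/11312 + (-6 + 2*g**2) = -6 + 2*g**2 - 6255*T/11312)
sqrt(t(-133, 1) - 4229) = sqrt((-6 + 2*(-133)**2 - 6255/11312*1) - 4229) = sqrt((-6 + 2*17689 - 6255/11312) - 4229) = sqrt((-6 + 35378 - 6255/11312) - 4229) = sqrt(400121809/11312 - 4229) = sqrt(352283361/11312) = sqrt(249064336227)/2828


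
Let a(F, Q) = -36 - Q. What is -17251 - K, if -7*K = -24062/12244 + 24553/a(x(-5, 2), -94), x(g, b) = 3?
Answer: -10682074216/621383 ≈ -17191.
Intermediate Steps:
K = -37403917/621383 (K = -(-24062/12244 + 24553/(-36 - 1*(-94)))/7 = -(-24062*1/12244 + 24553/(-36 + 94))/7 = -(-12031/6122 + 24553/58)/7 = -⅐*37403917/88769 = -37403917/621383 ≈ -60.195)
-17251 - K = -17251 - 1*(-37403917/621383) = -17251 + 37403917/621383 = -10682074216/621383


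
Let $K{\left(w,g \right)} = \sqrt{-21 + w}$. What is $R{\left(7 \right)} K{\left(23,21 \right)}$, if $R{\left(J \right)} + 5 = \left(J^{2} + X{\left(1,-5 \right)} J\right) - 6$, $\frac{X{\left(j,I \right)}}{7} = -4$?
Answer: $- 158 \sqrt{2} \approx -223.45$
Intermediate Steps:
$X{\left(j,I \right)} = -28$ ($X{\left(j,I \right)} = 7 \left(-4\right) = -28$)
$R{\left(J \right)} = -11 + J^{2} - 28 J$ ($R{\left(J \right)} = -5 - \left(6 - J^{2} + 28 J\right) = -11 + J^{2} - 28 J$)
$R{\left(7 \right)} K{\left(23,21 \right)} = \left(-11 + 7^{2} - 196\right) \sqrt{-21 + 23} = \left(-11 + 49 - 196\right) \sqrt{2} = - 158 \sqrt{2}$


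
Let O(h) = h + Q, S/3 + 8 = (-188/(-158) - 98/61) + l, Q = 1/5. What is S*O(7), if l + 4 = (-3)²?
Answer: -355644/4819 ≈ -73.800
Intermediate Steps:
l = 5 (l = -4 + (-3)² = -4 + 9 = 5)
Q = ⅕ ≈ 0.20000
S = -49395/4819 (S = -24 + 3*((-188/(-158) - 98/61) + 5) = -24 + 3*((-188*(-1/158) - 98*1/61) + 5) = -24 + 3*((94/79 - 98/61) + 5) = -24 + 3*(-2008/4819 + 5) = -24 + 3*(22087/4819) = -24 + 66261/4819 = -49395/4819 ≈ -10.250)
O(h) = ⅕ + h (O(h) = h + ⅕ = ⅕ + h)
S*O(7) = -49395*(⅕ + 7)/4819 = -49395/4819*36/5 = -355644/4819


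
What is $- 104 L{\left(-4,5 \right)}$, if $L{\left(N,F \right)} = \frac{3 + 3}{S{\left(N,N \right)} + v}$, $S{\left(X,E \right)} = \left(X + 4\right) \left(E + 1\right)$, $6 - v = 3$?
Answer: $-208$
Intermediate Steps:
$v = 3$ ($v = 6 - 3 = 3$)
$S{\left(X,E \right)} = \left(1 + E\right) \left(4 + X\right)$ ($S{\left(X,E \right)} = \left(4 + X\right) \left(1 + E\right) = \left(1 + E\right) \left(4 + X\right)$)
$L{\left(N,F \right)} = \frac{6}{7 + N^{2} + 5 N}$ ($L{\left(N,F \right)} = \frac{3 + 3}{\left(4 + N + 4 N + N N\right) + 3} = \frac{6}{\left(4 + N + 4 N + N^{2}\right) + 3} = \frac{6}{\left(4 + N^{2} + 5 N\right) + 3} = \frac{6}{7 + N^{2} + 5 N}$)
$- 104 L{\left(-4,5 \right)} = - 104 \frac{6}{7 + \left(-4\right)^{2} + 5 \left(-4\right)} = - 104 \frac{6}{7 + 16 - 20} = - 104 \cdot \frac{6}{3} = - 104 \cdot 6 \cdot \frac{1}{3} = \left(-104\right) 2 = -208$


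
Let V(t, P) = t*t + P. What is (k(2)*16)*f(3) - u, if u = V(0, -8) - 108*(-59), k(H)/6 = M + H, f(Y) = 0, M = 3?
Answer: -6364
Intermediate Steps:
V(t, P) = P + t² (V(t, P) = t² + P = P + t²)
k(H) = 18 + 6*H (k(H) = 6*(3 + H) = 18 + 6*H)
u = 6364 (u = (-8 + 0²) - 108*(-59) = (-8 + 0) + 6372 = -8 + 6372 = 6364)
(k(2)*16)*f(3) - u = ((18 + 6*2)*16)*0 - 1*6364 = ((18 + 12)*16)*0 - 6364 = (30*16)*0 - 6364 = 480*0 - 6364 = 0 - 6364 = -6364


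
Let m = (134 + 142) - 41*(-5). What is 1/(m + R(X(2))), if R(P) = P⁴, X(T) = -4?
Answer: 1/737 ≈ 0.0013569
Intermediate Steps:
m = 481 (m = 276 + 205 = 481)
1/(m + R(X(2))) = 1/(481 + (-4)⁴) = 1/(481 + 256) = 1/737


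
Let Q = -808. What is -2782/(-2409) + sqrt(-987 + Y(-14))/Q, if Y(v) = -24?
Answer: 2782/2409 - I*sqrt(1011)/808 ≈ 1.1548 - 0.039352*I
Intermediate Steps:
-2782/(-2409) + sqrt(-987 + Y(-14))/Q = -2782/(-2409) + sqrt(-987 - 24)/(-808) = -2782*(-1/2409) + sqrt(-1011)*(-1/808) = 2782/2409 + (I*sqrt(1011))*(-1/808) = 2782/2409 - I*sqrt(1011)/808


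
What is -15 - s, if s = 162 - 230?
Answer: 53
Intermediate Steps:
s = -68
-15 - s = -15 - 1*(-68) = -15 + 68 = 53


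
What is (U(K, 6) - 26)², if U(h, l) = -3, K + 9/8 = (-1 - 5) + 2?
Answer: 841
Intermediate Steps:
K = -41/8 (K = -9/8 + ((-1 - 5) + 2) = -9/8 + (-6 + 2) = -9/8 - 4 = -41/8 ≈ -5.1250)
(U(K, 6) - 26)² = (-3 - 26)² = (-29)² = 841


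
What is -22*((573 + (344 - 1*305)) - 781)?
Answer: 3718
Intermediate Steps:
-22*((573 + (344 - 1*305)) - 781) = -22*((573 + (344 - 305)) - 781) = -22*((573 + 39) - 781) = -22*(612 - 781) = -22*(-169) = 3718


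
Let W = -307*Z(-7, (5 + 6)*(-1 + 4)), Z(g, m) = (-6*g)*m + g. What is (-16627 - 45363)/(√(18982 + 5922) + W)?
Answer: 5248730494/35845547541 + 24796*√6226/35845547541 ≈ 0.14648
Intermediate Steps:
Z(g, m) = g - 6*g*m (Z(g, m) = -6*g*m + g = g - 6*g*m)
W = -423353 (W = -(-2149)*(1 - 6*(5 + 6)*(-1 + 4)) = -(-2149)*(1 - 66*3) = -(-2149)*(1 - 6*33) = -(-2149)*(1 - 198) = -(-2149)*(-197) = -307*1379 = -423353)
(-16627 - 45363)/(√(18982 + 5922) + W) = (-16627 - 45363)/(√(18982 + 5922) - 423353) = -61990/(√24904 - 423353) = -61990/(2*√6226 - 423353) = -61990/(-423353 + 2*√6226)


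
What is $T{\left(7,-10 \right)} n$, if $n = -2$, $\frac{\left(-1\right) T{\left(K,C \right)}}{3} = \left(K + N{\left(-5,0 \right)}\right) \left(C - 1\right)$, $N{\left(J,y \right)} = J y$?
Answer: $-462$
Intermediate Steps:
$T{\left(K,C \right)} = - 3 K \left(-1 + C\right)$ ($T{\left(K,C \right)} = - 3 \left(K - 0\right) \left(C - 1\right) = - 3 \left(K + 0\right) \left(-1 + C\right) = - 3 K \left(-1 + C\right)$)
$T{\left(7,-10 \right)} n = 3 \cdot 7 \left(1 - -10\right) \left(-2\right) = 3 \cdot 7 \left(1 + 10\right) \left(-2\right) = 3 \cdot 7 \cdot 11 \left(-2\right) = 231 \left(-2\right) = -462$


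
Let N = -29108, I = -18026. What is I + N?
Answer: -47134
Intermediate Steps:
I + N = -18026 - 29108 = -47134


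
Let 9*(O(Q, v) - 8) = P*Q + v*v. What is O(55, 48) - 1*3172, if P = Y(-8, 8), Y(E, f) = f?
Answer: -25732/9 ≈ -2859.1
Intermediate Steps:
P = 8
O(Q, v) = 8 + v²/9 + 8*Q/9 (O(Q, v) = 8 + (8*Q + v*v)/9 = 8 + (8*Q + v²)/9 = 8 + (v² + 8*Q)/9 = 8 + (v²/9 + 8*Q/9) = 8 + v²/9 + 8*Q/9)
O(55, 48) - 1*3172 = (8 + (⅑)*48² + (8/9)*55) - 1*3172 = (8 + (⅑)*2304 + 440/9) - 3172 = (8 + 256 + 440/9) - 3172 = 2816/9 - 3172 = -25732/9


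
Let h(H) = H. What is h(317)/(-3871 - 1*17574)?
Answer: -317/21445 ≈ -0.014782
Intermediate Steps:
h(317)/(-3871 - 1*17574) = 317/(-3871 - 1*17574) = 317/(-3871 - 17574) = 317/(-21445) = 317*(-1/21445) = -317/21445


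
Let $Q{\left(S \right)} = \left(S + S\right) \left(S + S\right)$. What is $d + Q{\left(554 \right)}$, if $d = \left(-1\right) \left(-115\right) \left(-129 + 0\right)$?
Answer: $1212829$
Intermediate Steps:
$Q{\left(S \right)} = 4 S^{2}$ ($Q{\left(S \right)} = 2 S 2 S = 4 S^{2}$)
$d = -14835$ ($d = 115 \left(-129\right) = -14835$)
$d + Q{\left(554 \right)} = -14835 + 4 \cdot 554^{2} = -14835 + 4 \cdot 306916 = -14835 + 1227664 = 1212829$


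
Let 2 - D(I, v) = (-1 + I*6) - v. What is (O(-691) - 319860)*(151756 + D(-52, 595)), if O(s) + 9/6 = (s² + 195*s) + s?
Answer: 3386666211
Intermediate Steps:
D(I, v) = 3 + v - 6*I (D(I, v) = 2 - ((-1 + I*6) - v) = 2 - ((-1 + 6*I) - v) = 2 - (-1 - v + 6*I) = 2 + (1 + v - 6*I) = 3 + v - 6*I)
O(s) = -3/2 + s² + 196*s (O(s) = -3/2 + ((s² + 195*s) + s) = -3/2 + (s² + 196*s) = -3/2 + s² + 196*s)
(O(-691) - 319860)*(151756 + D(-52, 595)) = ((-3/2 + (-691)² + 196*(-691)) - 319860)*(151756 + (3 + 595 - 6*(-52))) = ((-3/2 + 477481 - 135436) - 319860)*(151756 + (3 + 595 + 312)) = (684087/2 - 319860)*(151756 + 910) = (44367/2)*152666 = 3386666211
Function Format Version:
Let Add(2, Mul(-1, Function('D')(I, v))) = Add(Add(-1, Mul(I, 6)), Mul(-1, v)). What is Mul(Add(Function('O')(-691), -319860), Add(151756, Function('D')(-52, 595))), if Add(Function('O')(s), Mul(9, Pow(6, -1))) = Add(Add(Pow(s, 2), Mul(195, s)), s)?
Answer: 3386666211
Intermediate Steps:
Function('D')(I, v) = Add(3, v, Mul(-6, I)) (Function('D')(I, v) = Add(2, Mul(-1, Add(Add(-1, Mul(I, 6)), Mul(-1, v)))) = Add(2, Mul(-1, Add(Add(-1, Mul(6, I)), Mul(-1, v)))) = Add(2, Mul(-1, Add(-1, Mul(-1, v), Mul(6, I)))) = Add(2, Add(1, v, Mul(-6, I))) = Add(3, v, Mul(-6, I)))
Function('O')(s) = Add(Rational(-3, 2), Pow(s, 2), Mul(196, s)) (Function('O')(s) = Add(Rational(-3, 2), Add(Add(Pow(s, 2), Mul(195, s)), s)) = Add(Rational(-3, 2), Add(Pow(s, 2), Mul(196, s))) = Add(Rational(-3, 2), Pow(s, 2), Mul(196, s)))
Mul(Add(Function('O')(-691), -319860), Add(151756, Function('D')(-52, 595))) = Mul(Add(Add(Rational(-3, 2), Pow(-691, 2), Mul(196, -691)), -319860), Add(151756, Add(3, 595, Mul(-6, -52)))) = Mul(Add(Add(Rational(-3, 2), 477481, -135436), -319860), Add(151756, Add(3, 595, 312))) = Mul(Add(Rational(684087, 2), -319860), Add(151756, 910)) = Mul(Rational(44367, 2), 152666) = 3386666211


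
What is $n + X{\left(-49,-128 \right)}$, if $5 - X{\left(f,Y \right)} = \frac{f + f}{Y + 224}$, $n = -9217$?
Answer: $- \frac{442127}{48} \approx -9211.0$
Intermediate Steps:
$X{\left(f,Y \right)} = 5 - \frac{2 f}{224 + Y}$ ($X{\left(f,Y \right)} = 5 - \frac{f + f}{Y + 224} = 5 - \frac{2 f}{224 + Y}$)
$n + X{\left(-49,-128 \right)} = -9217 + \frac{1120 - -98 + 5 \left(-128\right)}{224 - 128} = -9217 + \frac{1120 + 98 - 640}{96} = -9217 + \frac{1}{96} \cdot 578 = -9217 + \frac{289}{48} = - \frac{442127}{48}$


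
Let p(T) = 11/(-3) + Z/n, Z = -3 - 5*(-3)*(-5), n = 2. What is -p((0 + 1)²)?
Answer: 128/3 ≈ 42.667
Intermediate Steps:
Z = -78 (Z = -3 + 15*(-5) = -3 - 75 = -78)
p(T) = -128/3 (p(T) = 11/(-3) - 78/2 = 11*(-⅓) - 78*½ = -11/3 - 39 = -128/3)
-p((0 + 1)²) = -1*(-128/3) = 128/3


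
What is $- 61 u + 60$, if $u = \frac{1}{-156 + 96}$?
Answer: $\frac{3661}{60} \approx 61.017$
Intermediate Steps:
$u = - \frac{1}{60}$ ($u = \frac{1}{-60} = - \frac{1}{60} \approx -0.016667$)
$- 61 u + 60 = \left(-61\right) \left(- \frac{1}{60}\right) + 60 = \frac{61}{60} + 60 = \frac{3661}{60}$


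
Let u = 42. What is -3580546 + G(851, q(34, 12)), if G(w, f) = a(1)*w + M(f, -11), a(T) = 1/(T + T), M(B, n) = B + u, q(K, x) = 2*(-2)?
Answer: -7160165/2 ≈ -3.5801e+6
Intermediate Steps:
q(K, x) = -4
M(B, n) = 42 + B (M(B, n) = B + 42 = 42 + B)
a(T) = 1/(2*T)
G(w, f) = 42 + f + w/2 (G(w, f) = ((½)/1)*w + (42 + f) = ((½)*1)*w + (42 + f) = w/2 + (42 + f) = 42 + f + w/2)
-3580546 + G(851, q(34, 12)) = -3580546 + (42 - 4 + (½)*851) = -3580546 + (42 - 4 + 851/2) = -3580546 + 927/2 = -7160165/2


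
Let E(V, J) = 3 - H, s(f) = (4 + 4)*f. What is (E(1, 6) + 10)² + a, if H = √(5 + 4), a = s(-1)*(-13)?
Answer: 204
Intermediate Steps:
s(f) = 8*f
a = 104 (a = (8*(-1))*(-13) = -8*(-13) = 104)
H = 3 (H = √9 = 3)
E(V, J) = 0 (E(V, J) = 3 - 1*3 = 3 - 3 = 0)
(E(1, 6) + 10)² + a = (0 + 10)² + 104 = 10² + 104 = 100 + 104 = 204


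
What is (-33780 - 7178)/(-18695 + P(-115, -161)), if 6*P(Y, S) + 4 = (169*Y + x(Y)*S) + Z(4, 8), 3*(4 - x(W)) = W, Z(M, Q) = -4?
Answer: 368622/207643 ≈ 1.7753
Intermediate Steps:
x(W) = 4 - W/3
P(Y, S) = -4/3 + 169*Y/6 + S*(4 - Y/3)/6 (P(Y, S) = -⅔ + ((169*Y + (4 - Y/3)*S) - 4)/6 = -⅔ + ((169*Y + S*(4 - Y/3)) - 4)/6 = -⅔ + (-4 + 169*Y + S*(4 - Y/3))/6 = -⅔ + (-⅔ + 169*Y/6 + S*(4 - Y/3)/6) = -4/3 + 169*Y/6 + S*(4 - Y/3)/6)
(-33780 - 7178)/(-18695 + P(-115, -161)) = (-33780 - 7178)/(-18695 + (-4/3 + (169/6)*(-115) - 1/18*(-161)*(-12 - 115))) = -40958/(-18695 + (-4/3 - 19435/6 - 1/18*(-161)*(-127))) = -40958/(-18695 + (-4/3 - 19435/6 - 20447/18)) = -40958/(-18695 - 39388/9) = -40958/(-207643/9) = -40958*(-9/207643) = 368622/207643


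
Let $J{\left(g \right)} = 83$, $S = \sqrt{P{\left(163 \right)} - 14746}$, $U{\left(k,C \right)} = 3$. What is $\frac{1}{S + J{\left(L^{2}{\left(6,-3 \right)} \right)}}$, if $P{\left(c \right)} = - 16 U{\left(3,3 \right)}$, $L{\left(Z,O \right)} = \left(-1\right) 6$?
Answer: $\frac{83}{21683} - \frac{i \sqrt{14794}}{21683} \approx 0.0038279 - 0.0056095 i$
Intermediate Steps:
$L{\left(Z,O \right)} = -6$
$P{\left(c \right)} = -48$ ($P{\left(c \right)} = \left(-16\right) 3 = -48$)
$S = i \sqrt{14794}$ ($S = \sqrt{-48 - 14746} = \sqrt{-14794} = i \sqrt{14794} \approx 121.63 i$)
$\frac{1}{S + J{\left(L^{2}{\left(6,-3 \right)} \right)}} = \frac{1}{i \sqrt{14794} + 83} = \frac{1}{83 + i \sqrt{14794}}$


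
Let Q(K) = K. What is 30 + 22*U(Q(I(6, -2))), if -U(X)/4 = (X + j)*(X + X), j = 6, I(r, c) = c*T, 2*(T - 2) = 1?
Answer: 910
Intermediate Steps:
T = 5/2 (T = 2 + (½)*1 = 2 + ½ = 5/2 ≈ 2.5000)
I(r, c) = 5*c/2 (I(r, c) = c*(5/2) = 5*c/2)
U(X) = -8*X*(6 + X) (U(X) = -4*(X + 6)*(X + X) = -4*(6 + X)*2*X = -8*X*(6 + X))
30 + 22*U(Q(I(6, -2))) = 30 + 22*(-8*(5/2)*(-2)*(6 + (5/2)*(-2))) = 30 + 22*(-8*(-5)*(6 - 5)) = 30 + 22*(-8*(-5)*1) = 30 + 22*40 = 30 + 880 = 910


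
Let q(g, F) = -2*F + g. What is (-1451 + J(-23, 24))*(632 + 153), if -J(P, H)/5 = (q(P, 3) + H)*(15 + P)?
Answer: -1296035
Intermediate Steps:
q(g, F) = g - 2*F
J(P, H) = -5*(15 + P)*(-6 + H + P) (J(P, H) = -5*((P - 2*3) + H)*(15 + P) = -5*((P - 6) + H)*(15 + P) = -5*((-6 + P) + H)*(15 + P) = -5*(-6 + H + P)*(15 + P) = -5*(15 + P)*(-6 + H + P))
(-1451 + J(-23, 24))*(632 + 153) = (-1451 + (450 - 75*24 - 45*(-23) - 5*(-23)² - 5*24*(-23)))*(632 + 153) = (-1451 + (450 - 1800 + 1035 - 5*529 + 2760))*785 = (-1451 + (450 - 1800 + 1035 - 2645 + 2760))*785 = (-1451 - 200)*785 = -1651*785 = -1296035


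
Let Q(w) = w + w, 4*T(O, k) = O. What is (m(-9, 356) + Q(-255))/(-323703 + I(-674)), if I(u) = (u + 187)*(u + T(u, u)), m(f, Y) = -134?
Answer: -1288/173189 ≈ -0.0074370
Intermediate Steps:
T(O, k) = O/4
Q(w) = 2*w
I(u) = 5*u*(187 + u)/4 (I(u) = (u + 187)*(u + u/4) = (187 + u)*(5*u/4) = 5*u*(187 + u)/4)
(m(-9, 356) + Q(-255))/(-323703 + I(-674)) = (-134 + 2*(-255))/(-323703 + (5/4)*(-674)*(187 - 674)) = (-134 - 510)/(-323703 + (5/4)*(-674)*(-487)) = -644/(-323703 + 820595/2) = -644/173189/2 = -644*2/173189 = -1288/173189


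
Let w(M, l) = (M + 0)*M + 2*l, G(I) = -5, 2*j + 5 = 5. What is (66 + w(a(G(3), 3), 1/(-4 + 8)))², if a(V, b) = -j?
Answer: 17689/4 ≈ 4422.3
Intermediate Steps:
j = 0 (j = -5/2 + (½)*5 = -5/2 + 5/2 = 0)
a(V, b) = 0 (a(V, b) = -1*0 = 0)
w(M, l) = M² + 2*l (w(M, l) = M*M + 2*l = M² + 2*l)
(66 + w(a(G(3), 3), 1/(-4 + 8)))² = (66 + (0² + 2/(-4 + 8)))² = (66 + (0 + 2/4))² = (66 + (0 + 2*(¼)))² = (66 + (0 + ½))² = (66 + ½)² = (133/2)² = 17689/4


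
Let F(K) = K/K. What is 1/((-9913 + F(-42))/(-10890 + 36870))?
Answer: -2165/826 ≈ -2.6211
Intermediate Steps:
F(K) = 1
1/((-9913 + F(-42))/(-10890 + 36870)) = 1/((-9913 + 1)/(-10890 + 36870)) = 1/(-9912/25980) = 1/(-9912*1/25980) = 1/(-826/2165) = -2165/826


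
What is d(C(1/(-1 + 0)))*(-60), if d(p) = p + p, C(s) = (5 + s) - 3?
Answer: -120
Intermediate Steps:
C(s) = 2 + s
d(p) = 2*p
d(C(1/(-1 + 0)))*(-60) = (2*(2 + 1/(-1 + 0)))*(-60) = (2*(2 + 1/(-1)))*(-60) = (2*(2 - 1))*(-60) = (2*1)*(-60) = 2*(-60) = -120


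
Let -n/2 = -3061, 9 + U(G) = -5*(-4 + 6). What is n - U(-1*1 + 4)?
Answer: 6141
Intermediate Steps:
U(G) = -19 (U(G) = -9 - 5*(-4 + 6) = -9 - 5*2 = -9 - 10 = -19)
n = 6122 (n = -2*(-3061) = 6122)
n - U(-1*1 + 4) = 6122 - 1*(-19) = 6122 + 19 = 6141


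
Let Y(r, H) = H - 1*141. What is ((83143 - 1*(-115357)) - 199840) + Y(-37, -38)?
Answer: -1519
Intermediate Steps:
Y(r, H) = -141 + H (Y(r, H) = H - 141 = -141 + H)
((83143 - 1*(-115357)) - 199840) + Y(-37, -38) = ((83143 - 1*(-115357)) - 199840) + (-141 - 38) = ((83143 + 115357) - 199840) - 179 = (198500 - 199840) - 179 = -1340 - 179 = -1519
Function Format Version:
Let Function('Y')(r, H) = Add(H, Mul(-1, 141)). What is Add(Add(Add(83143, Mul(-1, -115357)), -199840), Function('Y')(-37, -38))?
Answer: -1519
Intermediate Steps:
Function('Y')(r, H) = Add(-141, H) (Function('Y')(r, H) = Add(H, -141) = Add(-141, H))
Add(Add(Add(83143, Mul(-1, -115357)), -199840), Function('Y')(-37, -38)) = Add(Add(Add(83143, Mul(-1, -115357)), -199840), Add(-141, -38)) = Add(Add(Add(83143, 115357), -199840), -179) = Add(Add(198500, -199840), -179) = Add(-1340, -179) = -1519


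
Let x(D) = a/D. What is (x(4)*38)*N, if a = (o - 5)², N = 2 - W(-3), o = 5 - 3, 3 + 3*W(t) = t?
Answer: 342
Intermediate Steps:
W(t) = -1 + t/3
o = 2
N = 4 (N = 2 - (-1 + (⅓)*(-3)) = 2 - (-1 - 1) = 2 - 1*(-2) = 2 + 2 = 4)
a = 9 (a = (2 - 5)² = (-3)² = 9)
x(D) = 9/D
(x(4)*38)*N = ((9/4)*38)*4 = (171/2)*4 = 342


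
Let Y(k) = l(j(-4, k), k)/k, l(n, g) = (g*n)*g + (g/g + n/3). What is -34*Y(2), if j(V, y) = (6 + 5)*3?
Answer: -2448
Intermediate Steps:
j(V, y) = 33 (j(V, y) = 11*3 = 33)
l(n, g) = 1 + n/3 + n*g² (l(n, g) = n*g² + (1 + n*(⅓)) = n*g² + (1 + n/3) = 1 + n/3 + n*g²)
Y(k) = (12 + 33*k²)/k (Y(k) = (1 + (⅓)*33 + 33*k²)/k = (1 + 11 + 33*k²)/k = (12 + 33*k²)/k)
-34*Y(2) = -34*(12/2 + 33*2) = -34*(12*(½) + 66) = -34*(6 + 66) = -34*72 = -2448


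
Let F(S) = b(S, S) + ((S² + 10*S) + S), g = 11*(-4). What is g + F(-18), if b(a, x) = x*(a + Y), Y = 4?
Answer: 334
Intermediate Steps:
g = -44
b(a, x) = x*(4 + a) (b(a, x) = x*(a + 4) = x*(4 + a))
F(S) = S² + 11*S + S*(4 + S) (F(S) = S*(4 + S) + ((S² + 10*S) + S) = S*(4 + S) + (S² + 11*S) = S² + 11*S + S*(4 + S))
g + F(-18) = -44 - 18*(15 + 2*(-18)) = -44 - 18*(15 - 36) = -44 - 18*(-21) = -44 + 378 = 334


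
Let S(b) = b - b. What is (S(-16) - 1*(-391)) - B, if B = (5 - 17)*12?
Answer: 535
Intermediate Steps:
S(b) = 0
B = -144 (B = -12*12 = -144)
(S(-16) - 1*(-391)) - B = (0 - 1*(-391)) - 1*(-144) = (0 + 391) + 144 = 391 + 144 = 535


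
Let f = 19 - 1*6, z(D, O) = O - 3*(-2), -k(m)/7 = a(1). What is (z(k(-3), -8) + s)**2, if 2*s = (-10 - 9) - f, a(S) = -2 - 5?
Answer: 324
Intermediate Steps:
a(S) = -7
k(m) = 49 (k(m) = -7*(-7) = 49)
z(D, O) = 6 + O (z(D, O) = O + 6 = 6 + O)
f = 13 (f = 19 - 6 = 13)
s = -16 (s = ((-10 - 9) - 1*13)/2 = (-19 - 13)/2 = (1/2)*(-32) = -16)
(z(k(-3), -8) + s)**2 = ((6 - 8) - 16)**2 = (-2 - 16)**2 = (-18)**2 = 324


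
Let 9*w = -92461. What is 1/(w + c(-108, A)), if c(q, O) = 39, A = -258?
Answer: -9/92110 ≈ -9.7709e-5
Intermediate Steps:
w = -92461/9 (w = (⅑)*(-92461) = -92461/9 ≈ -10273.)
1/(w + c(-108, A)) = 1/(-92461/9 + 39) = 1/(-92110/9) = -9/92110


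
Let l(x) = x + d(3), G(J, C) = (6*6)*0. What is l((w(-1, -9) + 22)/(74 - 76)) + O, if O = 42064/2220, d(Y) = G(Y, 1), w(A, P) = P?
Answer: 13817/1110 ≈ 12.448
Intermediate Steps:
G(J, C) = 0 (G(J, C) = 36*0 = 0)
d(Y) = 0
O = 10516/555 (O = 42064*(1/2220) = 10516/555 ≈ 18.948)
l(x) = x (l(x) = x + 0 = x)
l((w(-1, -9) + 22)/(74 - 76)) + O = (-9 + 22)/(74 - 76) + 10516/555 = 13/(-2) + 10516/555 = 13*(-½) + 10516/555 = -13/2 + 10516/555 = 13817/1110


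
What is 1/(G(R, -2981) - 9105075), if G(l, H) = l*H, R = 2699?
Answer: -1/17150794 ≈ -5.8306e-8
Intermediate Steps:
G(l, H) = H*l
1/(G(R, -2981) - 9105075) = 1/(-2981*2699 - 9105075) = 1/(-8045719 - 9105075) = 1/(-17150794) = -1/17150794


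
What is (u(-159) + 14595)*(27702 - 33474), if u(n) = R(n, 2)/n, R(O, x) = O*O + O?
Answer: -83330364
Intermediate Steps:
R(O, x) = O + O**2 (R(O, x) = O**2 + O = O + O**2)
u(n) = 1 + n (u(n) = (n*(1 + n))/n = 1 + n)
(u(-159) + 14595)*(27702 - 33474) = ((1 - 159) + 14595)*(27702 - 33474) = (-158 + 14595)*(-5772) = 14437*(-5772) = -83330364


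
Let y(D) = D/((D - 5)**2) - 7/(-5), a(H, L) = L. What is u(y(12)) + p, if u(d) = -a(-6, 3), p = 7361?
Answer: 7358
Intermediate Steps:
y(D) = 7/5 + D/(-5 + D)**2 (y(D) = D/((-5 + D)**2) - 7*(-1/5) = D/(-5 + D)**2 + 7/5 = 7/5 + D/(-5 + D)**2)
u(d) = -3 (u(d) = -1*3 = -3)
u(y(12)) + p = -3 + 7361 = 7358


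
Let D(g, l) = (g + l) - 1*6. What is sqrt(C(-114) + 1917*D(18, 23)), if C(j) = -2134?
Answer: sqrt(64961) ≈ 254.87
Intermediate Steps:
D(g, l) = -6 + g + l (D(g, l) = (g + l) - 6 = -6 + g + l)
sqrt(C(-114) + 1917*D(18, 23)) = sqrt(-2134 + 1917*(-6 + 18 + 23)) = sqrt(-2134 + 1917*35) = sqrt(-2134 + 67095) = sqrt(64961)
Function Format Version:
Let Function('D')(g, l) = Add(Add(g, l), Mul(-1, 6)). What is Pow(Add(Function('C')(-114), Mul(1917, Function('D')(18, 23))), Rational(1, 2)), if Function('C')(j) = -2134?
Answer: Pow(64961, Rational(1, 2)) ≈ 254.87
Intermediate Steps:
Function('D')(g, l) = Add(-6, g, l) (Function('D')(g, l) = Add(Add(g, l), -6) = Add(-6, g, l))
Pow(Add(Function('C')(-114), Mul(1917, Function('D')(18, 23))), Rational(1, 2)) = Pow(Add(-2134, Mul(1917, Add(-6, 18, 23))), Rational(1, 2)) = Pow(Add(-2134, Mul(1917, 35)), Rational(1, 2)) = Pow(Add(-2134, 67095), Rational(1, 2)) = Pow(64961, Rational(1, 2))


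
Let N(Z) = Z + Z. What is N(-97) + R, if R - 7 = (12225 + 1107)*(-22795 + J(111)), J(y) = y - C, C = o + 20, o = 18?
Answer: -302929891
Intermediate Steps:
C = 38 (C = 18 + 20 = 38)
N(Z) = 2*Z
J(y) = -38 + y (J(y) = y - 1*38 = y - 38 = -38 + y)
R = -302929697 (R = 7 + (12225 + 1107)*(-22795 + (-38 + 111)) = 7 + 13332*(-22795 + 73) = 7 + 13332*(-22722) = 7 - 302929704 = -302929697)
N(-97) + R = 2*(-97) - 302929697 = -194 - 302929697 = -302929891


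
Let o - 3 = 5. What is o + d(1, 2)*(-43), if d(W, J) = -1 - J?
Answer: 137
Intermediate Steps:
o = 8 (o = 3 + 5 = 8)
o + d(1, 2)*(-43) = 8 + (-1 - 1*2)*(-43) = 8 + (-1 - 2)*(-43) = 8 - 3*(-43) = 8 + 129 = 137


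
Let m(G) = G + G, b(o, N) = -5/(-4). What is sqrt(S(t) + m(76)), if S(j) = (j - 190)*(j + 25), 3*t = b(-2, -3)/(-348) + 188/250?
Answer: I*sqrt(1264080580960271)/522000 ≈ 68.111*I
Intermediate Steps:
b(o, N) = 5/4 (b(o, N) = -5*(-1/4) = 5/4)
m(G) = 2*G
t = 130223/522000 (t = ((5/4)/(-348) + 188/250)/3 = ((5/4)*(-1/348) + 188*(1/250))/3 = (-5/1392 + 94/125)/3 = (1/3)*(130223/174000) = 130223/522000 ≈ 0.24947)
S(j) = (-190 + j)*(25 + j)
sqrt(S(t) + m(76)) = sqrt((-4750 + (130223/522000)**2 - 165*130223/522000) + 2*76) = sqrt((-4750 + 16958029729/272484000000 - 1432453/34800) + 152) = sqrt(-1305498148960271/272484000000 + 152) = sqrt(-1264080580960271/272484000000) = I*sqrt(1264080580960271)/522000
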